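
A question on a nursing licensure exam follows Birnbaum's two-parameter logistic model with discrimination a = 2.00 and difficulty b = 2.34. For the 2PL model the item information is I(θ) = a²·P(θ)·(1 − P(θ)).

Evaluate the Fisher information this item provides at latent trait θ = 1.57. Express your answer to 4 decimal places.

0.5815

P = 1/(1+e^{1.5400}) = 0.1765
P(1−P) = 0.1765 × 0.8235 = 0.1454
I = a² × P(1−P) = 2.00² × 0.1454 = 0.58148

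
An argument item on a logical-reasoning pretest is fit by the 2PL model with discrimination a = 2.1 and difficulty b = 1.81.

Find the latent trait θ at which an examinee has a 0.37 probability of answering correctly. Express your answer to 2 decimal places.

P(θ) = 1 / (1 + exp(−a(θ − b)))
logit = ln(0.3700/0.6300) = -0.5322
θ = b + logit/(a) = 1.81 + (-0.5322)/2.1000 = 1.5566

1.56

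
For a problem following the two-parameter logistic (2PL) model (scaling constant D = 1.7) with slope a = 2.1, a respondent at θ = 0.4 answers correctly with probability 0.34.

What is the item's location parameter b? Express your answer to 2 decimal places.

0.59

P(θ) = 1 / (1 + exp(−D·a(θ − b)))
logit(0.34) = ln(0.34/0.66) = -0.6633
b = θ − logit/(1.7·a) = 0.4 − (-0.6633)/3.5700 = 0.5858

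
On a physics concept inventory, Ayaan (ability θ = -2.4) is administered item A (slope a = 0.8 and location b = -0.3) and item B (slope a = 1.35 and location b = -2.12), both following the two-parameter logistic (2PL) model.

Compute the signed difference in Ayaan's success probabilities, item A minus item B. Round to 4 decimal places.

P(θ) = 1 / (1 + exp(−a(θ − b)))
P_A = 0.1571
P_B = 0.4066
P_A − P_B = -0.2495

-0.2495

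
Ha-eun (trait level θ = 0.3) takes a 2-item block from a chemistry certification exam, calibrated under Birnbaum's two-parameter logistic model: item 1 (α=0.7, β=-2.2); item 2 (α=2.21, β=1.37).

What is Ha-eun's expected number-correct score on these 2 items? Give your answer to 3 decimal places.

P(θ) = 1 / (1 + exp(−α(θ − β)))
P_1 = 1/(1+e^{-1.7500}) = 0.8520
P_2 = 1/(1+e^{2.3647}) = 0.0859
E[score] = 0.8520 + 0.0859 = 0.9379

0.938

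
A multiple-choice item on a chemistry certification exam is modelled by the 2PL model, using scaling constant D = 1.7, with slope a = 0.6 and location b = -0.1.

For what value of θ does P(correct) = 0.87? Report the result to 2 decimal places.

1.76

P(θ) = 1 / (1 + exp(−D·a(θ − b)))
logit = ln(0.8700/0.1300) = 1.9010
θ = b + logit/(1.7·a) = -0.1 + 1.9010/1.0200 = 1.7637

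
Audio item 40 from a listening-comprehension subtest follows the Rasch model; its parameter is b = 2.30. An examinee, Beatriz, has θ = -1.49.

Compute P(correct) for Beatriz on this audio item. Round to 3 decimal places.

0.022

P(θ) = 1 / (1 + exp(−(θ − b)))
Exponent: (-1.49 − 2.30) = -3.7900
1/(1 + e^{3.7900}) = 0.0221
P = 0.0221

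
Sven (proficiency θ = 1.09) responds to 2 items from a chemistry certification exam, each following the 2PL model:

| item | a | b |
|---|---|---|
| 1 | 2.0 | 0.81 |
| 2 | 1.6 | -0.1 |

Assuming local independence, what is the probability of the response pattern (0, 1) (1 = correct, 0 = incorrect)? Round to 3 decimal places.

P(θ) = 1 / (1 + exp(−a(θ − b)))
P_1 = 1/(1+e^{-0.5600}) = 0.6365
P_2 = 1/(1+e^{-1.9040}) = 0.8703
L = (1−P_1) × P_2 = 0.3635 × 0.8703 = 0.31641

0.316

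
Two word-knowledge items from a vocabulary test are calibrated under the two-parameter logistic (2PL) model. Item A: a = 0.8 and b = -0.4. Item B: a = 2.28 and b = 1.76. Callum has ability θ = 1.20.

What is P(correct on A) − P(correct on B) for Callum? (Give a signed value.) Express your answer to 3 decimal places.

P(θ) = 1 / (1 + exp(−a(θ − b)))
P_A = 0.7824
P_B = 0.2181
P_A − P_B = 0.5644

0.564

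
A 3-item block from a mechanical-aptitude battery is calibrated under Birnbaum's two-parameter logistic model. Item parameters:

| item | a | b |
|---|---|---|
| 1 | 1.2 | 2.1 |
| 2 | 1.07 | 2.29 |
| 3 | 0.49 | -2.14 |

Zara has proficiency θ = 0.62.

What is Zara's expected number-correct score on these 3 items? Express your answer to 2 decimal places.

P(θ) = 1 / (1 + exp(−a(θ − b)))
P_1 = 1/(1+e^{1.7760}) = 0.1448
P_2 = 1/(1+e^{1.7869}) = 0.1435
P_3 = 1/(1+e^{-1.3524}) = 0.7945
E[score] = 0.1448 + 0.1435 + 0.7945 = 1.0828

1.08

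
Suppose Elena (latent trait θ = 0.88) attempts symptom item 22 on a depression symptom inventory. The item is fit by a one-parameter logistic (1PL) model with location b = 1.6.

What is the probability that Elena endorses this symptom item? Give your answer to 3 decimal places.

P(θ) = 1 / (1 + exp(−(θ − b)))
Exponent: (0.88 − 1.6) = -0.7200
1/(1 + e^{0.7200}) = 0.3274
P = 0.3274

0.327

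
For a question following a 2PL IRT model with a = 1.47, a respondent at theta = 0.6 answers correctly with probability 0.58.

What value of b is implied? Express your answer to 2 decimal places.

0.38

P(theta) = 1 / (1 + exp(−a(theta − b)))
logit(0.58) = ln(0.58/0.42) = 0.3228
b = theta − logit/(a) = 0.6 − 0.3228/1.4700 = 0.3804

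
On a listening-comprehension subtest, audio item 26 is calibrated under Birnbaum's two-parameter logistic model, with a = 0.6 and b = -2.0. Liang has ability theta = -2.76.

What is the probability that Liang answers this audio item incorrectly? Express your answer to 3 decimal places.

P(theta) = 1 / (1 + exp(−a(theta − b)))
Exponent: 0.6 × (-2.76 − (-2.0)) = -0.4560
1/(1 + e^{0.4560}) = 0.3879
P(incorrect) = 1 − 0.3879 = 0.6121

0.612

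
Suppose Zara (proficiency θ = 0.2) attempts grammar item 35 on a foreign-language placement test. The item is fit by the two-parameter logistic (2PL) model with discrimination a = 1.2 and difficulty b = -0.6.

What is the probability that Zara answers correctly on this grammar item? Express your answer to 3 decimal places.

P(θ) = 1 / (1 + exp(−a(θ − b)))
Exponent: 1.2 × (0.2 − (-0.6)) = 0.9600
1/(1 + e^{-0.9600}) = 0.7231

0.723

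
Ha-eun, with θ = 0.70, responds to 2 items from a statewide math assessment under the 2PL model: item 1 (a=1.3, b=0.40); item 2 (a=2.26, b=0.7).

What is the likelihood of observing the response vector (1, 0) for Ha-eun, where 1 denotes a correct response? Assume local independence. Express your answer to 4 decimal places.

P(θ) = 1 / (1 + exp(−a(θ − b)))
P_1 = 1/(1+e^{-0.3900}) = 0.5963
P_2 = 1/(1+e^{0.0000}) = 0.5000
L = P_1 × (1−P_2) = 0.5963 × 0.5000 = 0.29814

0.2981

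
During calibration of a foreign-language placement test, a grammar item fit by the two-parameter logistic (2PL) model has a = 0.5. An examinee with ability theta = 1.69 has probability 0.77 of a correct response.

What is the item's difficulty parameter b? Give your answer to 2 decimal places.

-0.73

P(theta) = 1 / (1 + exp(−a(theta − b)))
logit(0.77) = ln(0.77/0.23) = 1.2083
b = theta − logit/(a) = 1.69 − 1.2083/0.5000 = -0.7266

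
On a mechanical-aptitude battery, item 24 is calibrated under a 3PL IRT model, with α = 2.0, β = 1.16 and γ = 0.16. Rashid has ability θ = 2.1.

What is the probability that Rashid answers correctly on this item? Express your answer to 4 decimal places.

P(θ) = γ + (1 − γ) · 1 / (1 + exp(−α(θ − β)))
Exponent: 2.0 × (2.1 − 1.16) = 1.8800
1/(1 + e^{-1.8800}) = 0.8676
P = 0.16 + 0.84 × 0.8676 = 0.8888

0.8888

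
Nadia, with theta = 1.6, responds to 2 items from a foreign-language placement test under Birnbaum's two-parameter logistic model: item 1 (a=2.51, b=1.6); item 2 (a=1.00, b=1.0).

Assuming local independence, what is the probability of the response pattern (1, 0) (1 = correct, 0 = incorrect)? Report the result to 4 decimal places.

P(theta) = 1 / (1 + exp(−a(theta − b)))
P_1 = 1/(1+e^{0.0000}) = 0.5000
P_2 = 1/(1+e^{-0.6000}) = 0.6457
L = P_1 × (1−P_2) = 0.5000 × 0.3543 = 0.17717

0.1772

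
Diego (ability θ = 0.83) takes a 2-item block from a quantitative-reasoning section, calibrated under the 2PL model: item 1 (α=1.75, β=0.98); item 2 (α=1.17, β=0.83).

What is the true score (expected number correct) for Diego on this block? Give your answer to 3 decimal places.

0.935

P(θ) = 1 / (1 + exp(−α(θ − β)))
P_1 = 1/(1+e^{0.2625}) = 0.4347
P_2 = 1/(1+e^{0.0000}) = 0.5000
E[score] = 0.4347 + 0.5000 = 0.9347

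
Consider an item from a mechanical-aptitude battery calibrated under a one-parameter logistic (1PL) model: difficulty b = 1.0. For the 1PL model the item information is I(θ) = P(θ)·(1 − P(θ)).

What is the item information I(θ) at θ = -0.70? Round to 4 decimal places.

P = 1/(1+e^{1.7000}) = 0.1545
P(1−P) = 0.1545 × 0.8455 = 0.1306
I = P(1−P) = 0.13061

0.1306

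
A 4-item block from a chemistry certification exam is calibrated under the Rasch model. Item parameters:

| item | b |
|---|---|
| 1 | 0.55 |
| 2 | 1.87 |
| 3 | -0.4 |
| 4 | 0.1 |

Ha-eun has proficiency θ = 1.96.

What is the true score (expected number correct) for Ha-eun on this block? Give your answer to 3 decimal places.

3.105

P(θ) = 1 / (1 + exp(−(θ − b)))
P_1 = 1/(1+e^{-1.4100}) = 0.8038
P_2 = 1/(1+e^{-0.0900}) = 0.5225
P_3 = 1/(1+e^{-2.3600}) = 0.9137
P_4 = 1/(1+e^{-1.8600}) = 0.8653
E[score] = 0.8038 + 0.5225 + 0.9137 + 0.8653 = 3.1053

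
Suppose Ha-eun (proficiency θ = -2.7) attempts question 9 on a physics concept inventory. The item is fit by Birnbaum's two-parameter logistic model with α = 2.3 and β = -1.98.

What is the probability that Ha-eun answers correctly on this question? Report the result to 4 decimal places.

0.1603

P(θ) = 1 / (1 + exp(−α(θ − β)))
Exponent: 2.3 × (-2.7 − (-1.98)) = -1.6560
1/(1 + e^{1.6560}) = 0.1603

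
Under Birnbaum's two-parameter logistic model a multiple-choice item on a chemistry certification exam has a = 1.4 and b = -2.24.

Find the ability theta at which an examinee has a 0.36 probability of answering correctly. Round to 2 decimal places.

-2.65

P(theta) = 1 / (1 + exp(−a(theta − b)))
logit = ln(0.3600/0.6400) = -0.5754
theta = b + logit/(a) = -2.24 + (-0.5754)/1.4000 = -2.6510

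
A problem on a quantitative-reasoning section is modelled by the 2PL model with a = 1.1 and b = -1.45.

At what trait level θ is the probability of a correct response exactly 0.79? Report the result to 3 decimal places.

-0.246

P(θ) = 1 / (1 + exp(−a(θ − b)))
logit = ln(0.7900/0.2100) = 1.3249
θ = b + logit/(a) = -1.45 + 1.3249/1.1000 = -0.2455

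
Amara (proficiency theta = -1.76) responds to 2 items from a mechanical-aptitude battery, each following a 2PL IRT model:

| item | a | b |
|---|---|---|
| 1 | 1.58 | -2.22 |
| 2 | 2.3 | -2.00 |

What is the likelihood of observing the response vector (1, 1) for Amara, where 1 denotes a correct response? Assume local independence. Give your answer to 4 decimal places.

0.4278

P(theta) = 1 / (1 + exp(−a(theta − b)))
P_1 = 1/(1+e^{-0.7268}) = 0.6741
P_2 = 1/(1+e^{-0.5520}) = 0.6346
L = P_1 × P_2 = 0.6741 × 0.6346 = 0.42779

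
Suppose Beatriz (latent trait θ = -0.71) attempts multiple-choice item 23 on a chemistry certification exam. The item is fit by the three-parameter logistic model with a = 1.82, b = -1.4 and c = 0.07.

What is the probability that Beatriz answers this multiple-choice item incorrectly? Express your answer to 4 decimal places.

0.2062

P(θ) = c + (1 − c) · 1 / (1 + exp(−a(θ − b)))
Exponent: 1.82 × (-0.71 − (-1.4)) = 1.2558
1/(1 + e^{-1.2558}) = 0.7783
P = 0.07 + 0.93 × 0.7783 = 0.7938
P(incorrect) = 1 − 0.7938 = 0.2062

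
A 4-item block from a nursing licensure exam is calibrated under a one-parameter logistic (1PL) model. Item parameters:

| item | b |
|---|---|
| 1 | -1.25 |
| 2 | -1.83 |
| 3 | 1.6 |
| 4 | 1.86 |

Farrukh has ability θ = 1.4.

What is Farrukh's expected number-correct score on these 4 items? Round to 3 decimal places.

2.733

P(θ) = 1 / (1 + exp(−(θ − b)))
P_1 = 1/(1+e^{-2.6500}) = 0.9340
P_2 = 1/(1+e^{-3.2300}) = 0.9619
P_3 = 1/(1+e^{0.2000}) = 0.4502
P_4 = 1/(1+e^{0.4600}) = 0.3870
E[score] = 0.9340 + 0.9619 + 0.4502 + 0.3870 = 2.7331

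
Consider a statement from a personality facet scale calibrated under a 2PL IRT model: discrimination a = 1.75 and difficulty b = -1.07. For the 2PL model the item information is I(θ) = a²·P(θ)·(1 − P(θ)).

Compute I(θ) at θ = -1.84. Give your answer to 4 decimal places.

0.5014

P = 1/(1+e^{1.3475}) = 0.2063
P(1−P) = 0.2063 × 0.7937 = 0.1637
I = a² × P(1−P) = 1.75² × 0.1637 = 0.50142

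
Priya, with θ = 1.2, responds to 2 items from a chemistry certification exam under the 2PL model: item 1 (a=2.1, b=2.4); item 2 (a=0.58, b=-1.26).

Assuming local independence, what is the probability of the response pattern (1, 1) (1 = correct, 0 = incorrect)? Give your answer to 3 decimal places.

0.060

P(θ) = 1 / (1 + exp(−a(θ − b)))
P_1 = 1/(1+e^{2.5200}) = 0.0745
P_2 = 1/(1+e^{-1.4268}) = 0.8064
L = P_1 × P_2 = 0.0745 × 0.8064 = 0.06005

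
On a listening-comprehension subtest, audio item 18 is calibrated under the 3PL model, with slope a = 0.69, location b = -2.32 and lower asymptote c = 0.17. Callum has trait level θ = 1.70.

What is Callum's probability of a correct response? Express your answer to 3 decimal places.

P(θ) = c + (1 − c) · 1 / (1 + exp(−a(θ − b)))
Exponent: 0.69 × (1.70 − (-2.32)) = 2.7738
1/(1 + e^{-2.7738}) = 0.9412
P = 0.17 + 0.83 × 0.9412 = 0.9512

0.951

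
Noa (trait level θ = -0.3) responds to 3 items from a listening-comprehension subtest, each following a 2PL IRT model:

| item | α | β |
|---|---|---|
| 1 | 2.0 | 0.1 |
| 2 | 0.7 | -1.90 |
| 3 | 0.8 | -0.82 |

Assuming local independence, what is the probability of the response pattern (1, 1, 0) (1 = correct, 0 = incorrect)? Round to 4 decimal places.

0.0929

P(θ) = 1 / (1 + exp(−α(θ − β)))
P_1 = 1/(1+e^{0.8000}) = 0.3100
P_2 = 1/(1+e^{-1.1200}) = 0.7540
P_3 = 1/(1+e^{-0.4160}) = 0.6025
L = P_1 × P_2 × (1−P_3) = 0.3100 × 0.7540 × 0.3975 = 0.09291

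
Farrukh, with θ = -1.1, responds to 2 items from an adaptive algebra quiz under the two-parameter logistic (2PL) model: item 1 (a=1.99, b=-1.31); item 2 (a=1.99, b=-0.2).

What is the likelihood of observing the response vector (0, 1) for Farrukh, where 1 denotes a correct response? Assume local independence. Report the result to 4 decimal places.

0.0568

P(θ) = 1 / (1 + exp(−a(θ − b)))
P_1 = 1/(1+e^{-0.4179}) = 0.6030
P_2 = 1/(1+e^{1.7910}) = 0.1430
L = (1−P_1) × P_2 = 0.3970 × 0.1430 = 0.05675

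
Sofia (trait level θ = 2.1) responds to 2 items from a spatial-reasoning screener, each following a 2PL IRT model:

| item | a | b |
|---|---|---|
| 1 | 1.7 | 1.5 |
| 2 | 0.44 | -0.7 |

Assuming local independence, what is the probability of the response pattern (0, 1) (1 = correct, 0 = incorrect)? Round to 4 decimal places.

P(θ) = 1 / (1 + exp(−a(θ − b)))
P_1 = 1/(1+e^{-1.0200}) = 0.7350
P_2 = 1/(1+e^{-1.2320}) = 0.7742
L = (1−P_1) × P_2 = 0.2650 × 0.7742 = 0.20518

0.2052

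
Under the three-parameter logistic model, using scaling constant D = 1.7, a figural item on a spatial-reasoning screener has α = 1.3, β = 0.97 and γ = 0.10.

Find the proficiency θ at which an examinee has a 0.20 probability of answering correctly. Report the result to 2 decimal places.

P(θ) = γ + (1 − γ) · 1 / (1 + exp(−D·α(θ − β)))
Remove guessing floor: (0.20 − 0.10)/(1 − 0.10) = 0.1111
logit = ln(0.1111/0.8889) = -2.0794
θ = β + logit/(1.7·α) = 0.97 + (-2.0794)/2.2100 = 0.0291

0.03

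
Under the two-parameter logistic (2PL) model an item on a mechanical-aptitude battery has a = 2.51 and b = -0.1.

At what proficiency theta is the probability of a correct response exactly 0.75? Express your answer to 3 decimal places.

P(theta) = 1 / (1 + exp(−a(theta − b)))
logit = ln(0.7500/0.2500) = 1.0986
theta = b + logit/(a) = -0.1 + 1.0986/2.5100 = 0.3377

0.338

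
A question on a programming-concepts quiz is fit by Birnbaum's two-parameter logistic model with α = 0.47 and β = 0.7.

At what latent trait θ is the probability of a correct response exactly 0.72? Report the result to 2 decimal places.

2.71

P(θ) = 1 / (1 + exp(−α(θ − β)))
logit = ln(0.7200/0.2800) = 0.9445
θ = β + logit/(α) = 0.7 + 0.9445/0.4700 = 2.7095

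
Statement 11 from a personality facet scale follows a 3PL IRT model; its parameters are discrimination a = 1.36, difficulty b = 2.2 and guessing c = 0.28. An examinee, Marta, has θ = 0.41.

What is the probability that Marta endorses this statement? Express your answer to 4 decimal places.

0.3380

P(θ) = c + (1 − c) · 1 / (1 + exp(−a(θ − b)))
Exponent: 1.36 × (0.41 − 2.2) = -2.4344
1/(1 + e^{2.4344}) = 0.0806
P = 0.28 + 0.72 × 0.0806 = 0.3380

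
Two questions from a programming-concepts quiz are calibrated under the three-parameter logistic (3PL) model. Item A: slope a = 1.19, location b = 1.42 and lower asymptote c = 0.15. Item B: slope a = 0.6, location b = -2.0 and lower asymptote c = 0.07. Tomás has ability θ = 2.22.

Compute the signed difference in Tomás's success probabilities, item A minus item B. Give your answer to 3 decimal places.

-0.168

P(θ) = c + (1 − c) · 1 / (1 + exp(−a(θ − b)))
P_A = 0.7633
P_B = 0.9315
P_A − P_B = -0.1682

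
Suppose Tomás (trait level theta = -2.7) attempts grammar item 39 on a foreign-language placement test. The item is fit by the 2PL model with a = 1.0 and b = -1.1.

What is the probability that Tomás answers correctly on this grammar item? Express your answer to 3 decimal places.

P(theta) = 1 / (1 + exp(−a(theta − b)))
Exponent: 1.0 × (-2.7 − (-1.1)) = -1.6000
1/(1 + e^{1.6000}) = 0.1680

0.168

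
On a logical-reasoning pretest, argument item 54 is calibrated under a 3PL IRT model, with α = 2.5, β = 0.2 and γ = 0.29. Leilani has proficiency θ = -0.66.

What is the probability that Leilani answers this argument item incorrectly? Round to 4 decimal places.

0.6359

P(θ) = γ + (1 − γ) · 1 / (1 + exp(−α(θ − β)))
Exponent: 2.5 × (-0.66 − 0.2) = -2.1500
1/(1 + e^{2.1500}) = 0.1043
P = 0.29 + 0.71 × 0.1043 = 0.3641
P(incorrect) = 1 − 0.3641 = 0.6359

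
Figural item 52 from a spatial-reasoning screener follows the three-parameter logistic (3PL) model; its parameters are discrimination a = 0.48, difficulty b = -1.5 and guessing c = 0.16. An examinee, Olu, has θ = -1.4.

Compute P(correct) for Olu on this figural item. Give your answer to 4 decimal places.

P(θ) = c + (1 − c) · 1 / (1 + exp(−a(θ − b)))
Exponent: 0.48 × (-1.4 − (-1.5)) = 0.0480
1/(1 + e^{-0.0480}) = 0.5120
P = 0.16 + 0.84 × 0.5120 = 0.5901

0.5901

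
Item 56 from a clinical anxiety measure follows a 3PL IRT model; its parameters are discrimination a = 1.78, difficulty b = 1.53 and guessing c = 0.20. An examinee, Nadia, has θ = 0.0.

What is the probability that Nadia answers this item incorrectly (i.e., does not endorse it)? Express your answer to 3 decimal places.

0.751

P(θ) = c + (1 − c) · 1 / (1 + exp(−a(θ − b)))
Exponent: 1.78 × (0.0 − 1.53) = -2.7234
1/(1 + e^{2.7234}) = 0.0616
P = 0.20 + 0.80 × 0.0616 = 0.2493
P(incorrect) = 1 − 0.2493 = 0.7507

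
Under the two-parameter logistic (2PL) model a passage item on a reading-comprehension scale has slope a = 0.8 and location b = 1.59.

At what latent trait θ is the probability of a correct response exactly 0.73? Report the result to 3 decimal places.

2.833

P(θ) = 1 / (1 + exp(−a(θ − b)))
logit = ln(0.7300/0.2700) = 0.9946
θ = b + logit/(a) = 1.59 + 0.9946/0.8000 = 2.8333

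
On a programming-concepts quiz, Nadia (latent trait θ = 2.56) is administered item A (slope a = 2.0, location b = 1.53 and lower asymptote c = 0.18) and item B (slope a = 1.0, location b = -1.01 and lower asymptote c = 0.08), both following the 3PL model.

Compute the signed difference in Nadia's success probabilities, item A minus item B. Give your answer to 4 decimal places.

P(θ) = c + (1 − c) · 1 / (1 + exp(−a(θ − b)))
P_A = 0.9073
P_B = 0.9748
P_A − P_B = -0.0675

-0.0675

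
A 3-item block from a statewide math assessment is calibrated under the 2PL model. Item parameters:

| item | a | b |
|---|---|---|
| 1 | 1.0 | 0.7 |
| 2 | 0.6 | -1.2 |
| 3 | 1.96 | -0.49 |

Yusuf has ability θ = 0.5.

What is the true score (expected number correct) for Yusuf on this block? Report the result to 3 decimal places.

2.060

P(θ) = 1 / (1 + exp(−a(θ − b)))
P_1 = 1/(1+e^{0.2000}) = 0.4502
P_2 = 1/(1+e^{-1.0200}) = 0.7350
P_3 = 1/(1+e^{-1.9404}) = 0.8744
E[score] = 0.4502 + 0.7350 + 0.8744 = 2.0595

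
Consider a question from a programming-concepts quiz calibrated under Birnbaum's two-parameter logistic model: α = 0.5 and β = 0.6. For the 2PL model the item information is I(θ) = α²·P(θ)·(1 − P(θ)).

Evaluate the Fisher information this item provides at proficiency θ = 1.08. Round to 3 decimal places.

P = 1/(1+e^{-0.2400}) = 0.5597
P(1−P) = 0.5597 × 0.4403 = 0.2464
I = α² × P(1−P) = 0.5² × 0.2464 = 0.06161

0.062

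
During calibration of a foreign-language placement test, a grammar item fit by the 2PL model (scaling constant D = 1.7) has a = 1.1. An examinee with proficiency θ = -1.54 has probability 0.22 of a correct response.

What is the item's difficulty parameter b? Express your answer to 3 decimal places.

-0.863

P(θ) = 1 / (1 + exp(−D·a(θ − b)))
logit(0.22) = ln(0.22/0.78) = -1.2657
b = θ − logit/(1.7·a) = -1.54 − (-1.2657)/1.8700 = -0.8632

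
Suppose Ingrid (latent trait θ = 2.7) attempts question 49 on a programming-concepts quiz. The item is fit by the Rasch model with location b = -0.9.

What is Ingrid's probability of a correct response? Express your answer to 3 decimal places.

P(θ) = 1 / (1 + exp(−(θ − b)))
Exponent: (2.7 − (-0.9)) = 3.6000
1/(1 + e^{-3.6000}) = 0.9734
P = 0.9734

0.973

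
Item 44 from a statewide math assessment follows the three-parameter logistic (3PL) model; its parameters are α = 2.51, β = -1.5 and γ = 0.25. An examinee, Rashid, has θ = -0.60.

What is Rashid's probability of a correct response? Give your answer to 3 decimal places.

0.929

P(θ) = γ + (1 − γ) · 1 / (1 + exp(−α(θ − β)))
Exponent: 2.51 × (-0.60 − (-1.5)) = 2.2590
1/(1 + e^{-2.2590}) = 0.9054
P = 0.25 + 0.75 × 0.9054 = 0.9291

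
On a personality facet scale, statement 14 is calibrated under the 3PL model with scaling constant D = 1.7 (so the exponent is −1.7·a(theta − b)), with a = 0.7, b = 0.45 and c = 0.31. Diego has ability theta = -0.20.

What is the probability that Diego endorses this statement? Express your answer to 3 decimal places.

0.528

P(theta) = c + (1 − c) · 1 / (1 + exp(−D·a(theta − b)))
Exponent: 1.7 × 0.7 × (-0.20 − 0.45) = -0.7735
1/(1 + e^{0.7735}) = 0.3157
P = 0.31 + 0.69 × 0.3157 = 0.5278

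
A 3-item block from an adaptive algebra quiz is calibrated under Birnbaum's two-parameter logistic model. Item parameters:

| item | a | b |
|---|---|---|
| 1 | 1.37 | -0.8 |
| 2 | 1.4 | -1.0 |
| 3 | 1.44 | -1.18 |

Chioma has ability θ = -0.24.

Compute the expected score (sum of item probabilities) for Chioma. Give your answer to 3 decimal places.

P(θ) = 1 / (1 + exp(−a(θ − b)))
P_1 = 1/(1+e^{-0.7672}) = 0.6829
P_2 = 1/(1+e^{-1.0640}) = 0.7435
P_3 = 1/(1+e^{-1.3536}) = 0.7947
E[score] = 0.6829 + 0.7435 + 0.7947 = 2.2211

2.221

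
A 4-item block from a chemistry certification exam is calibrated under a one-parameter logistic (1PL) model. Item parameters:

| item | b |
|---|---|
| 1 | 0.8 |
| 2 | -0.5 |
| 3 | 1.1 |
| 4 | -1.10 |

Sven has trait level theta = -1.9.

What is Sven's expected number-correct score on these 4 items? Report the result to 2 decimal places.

0.62

P(theta) = 1 / (1 + exp(−(theta − b)))
P_1 = 1/(1+e^{2.7000}) = 0.0630
P_2 = 1/(1+e^{1.4000}) = 0.1978
P_3 = 1/(1+e^{3.0000}) = 0.0474
P_4 = 1/(1+e^{0.8000}) = 0.3100
E[score] = 0.0630 + 0.1978 + 0.0474 + 0.3100 = 0.6182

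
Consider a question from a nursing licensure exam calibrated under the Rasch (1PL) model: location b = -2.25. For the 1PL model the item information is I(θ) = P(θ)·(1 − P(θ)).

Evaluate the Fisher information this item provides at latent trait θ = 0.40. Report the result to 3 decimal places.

P = 1/(1+e^{-2.6500}) = 0.9340
P(1−P) = 0.9340 × 0.0660 = 0.0616
I = P(1−P) = 0.06163

0.062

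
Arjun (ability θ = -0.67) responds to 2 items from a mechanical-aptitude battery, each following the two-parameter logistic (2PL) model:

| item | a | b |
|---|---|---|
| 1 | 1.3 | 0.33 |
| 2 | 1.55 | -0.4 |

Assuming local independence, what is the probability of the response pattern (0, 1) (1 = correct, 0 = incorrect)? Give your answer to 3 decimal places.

0.312

P(θ) = 1 / (1 + exp(−a(θ − b)))
P_1 = 1/(1+e^{1.3000}) = 0.2142
P_2 = 1/(1+e^{0.4185}) = 0.3969
L = (1−P_1) × P_2 = 0.7858 × 0.3969 = 0.31188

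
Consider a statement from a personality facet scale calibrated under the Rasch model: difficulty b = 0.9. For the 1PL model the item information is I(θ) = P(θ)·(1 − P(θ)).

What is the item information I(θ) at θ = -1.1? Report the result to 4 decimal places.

0.1050

P = 1/(1+e^{2.0000}) = 0.1192
P(1−P) = 0.1192 × 0.8808 = 0.1050
I = P(1−P) = 0.10499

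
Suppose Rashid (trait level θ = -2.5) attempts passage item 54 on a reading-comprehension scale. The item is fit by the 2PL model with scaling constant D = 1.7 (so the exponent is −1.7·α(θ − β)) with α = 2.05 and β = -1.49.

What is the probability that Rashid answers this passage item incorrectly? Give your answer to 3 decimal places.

P(θ) = 1 / (1 + exp(−D·α(θ − β)))
Exponent: 1.7 × 2.05 × (-2.5 − (-1.49)) = -3.5198
1/(1 + e^{3.5198}) = 0.0288
P = 0.0288
P(incorrect) = 1 − 0.0288 = 0.9712

0.971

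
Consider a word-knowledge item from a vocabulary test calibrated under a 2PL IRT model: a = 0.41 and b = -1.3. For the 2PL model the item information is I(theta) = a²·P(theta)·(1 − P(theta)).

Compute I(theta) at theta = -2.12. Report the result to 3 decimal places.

0.041

P = 1/(1+e^{0.3362}) = 0.4167
P(1−P) = 0.4167 × 0.5833 = 0.2431
I = a² × P(1−P) = 0.41² × 0.2431 = 0.04086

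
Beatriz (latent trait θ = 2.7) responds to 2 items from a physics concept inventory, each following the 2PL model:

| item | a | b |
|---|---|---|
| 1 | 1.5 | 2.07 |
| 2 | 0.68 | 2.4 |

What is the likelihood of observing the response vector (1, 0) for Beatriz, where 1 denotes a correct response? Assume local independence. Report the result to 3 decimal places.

0.323

P(θ) = 1 / (1 + exp(−a(θ − b)))
P_1 = 1/(1+e^{-0.9450}) = 0.7201
P_2 = 1/(1+e^{-0.2040}) = 0.5508
L = P_1 × (1−P_2) = 0.7201 × 0.4492 = 0.32346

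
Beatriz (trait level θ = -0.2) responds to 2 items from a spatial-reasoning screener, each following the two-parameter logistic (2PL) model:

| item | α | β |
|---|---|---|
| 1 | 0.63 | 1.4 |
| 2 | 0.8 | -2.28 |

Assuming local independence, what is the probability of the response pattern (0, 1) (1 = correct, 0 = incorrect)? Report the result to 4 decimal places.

P(θ) = 1 / (1 + exp(−α(θ − β)))
P_1 = 1/(1+e^{1.0080}) = 0.2674
P_2 = 1/(1+e^{-1.6640}) = 0.8408
L = (1−P_1) × P_2 = 0.7326 × 0.8408 = 0.61598

0.6160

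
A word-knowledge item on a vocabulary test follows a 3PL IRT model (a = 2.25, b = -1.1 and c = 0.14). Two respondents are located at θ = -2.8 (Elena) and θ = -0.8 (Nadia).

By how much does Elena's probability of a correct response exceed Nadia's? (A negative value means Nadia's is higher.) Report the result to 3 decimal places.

-0.551

P(θ) = c + (1 − c) · 1 / (1 + exp(−a(θ − b)))
P(Elena) = 0.1584  [exponent -3.8250]
P(Nadia) = 0.7099  [exponent 0.6750]
Difference = 0.1584 − 0.7099 = -0.5515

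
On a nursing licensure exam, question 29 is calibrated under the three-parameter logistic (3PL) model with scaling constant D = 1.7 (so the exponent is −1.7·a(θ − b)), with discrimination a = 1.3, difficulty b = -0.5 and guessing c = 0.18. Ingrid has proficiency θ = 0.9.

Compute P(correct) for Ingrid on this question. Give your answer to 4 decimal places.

P(θ) = c + (1 − c) · 1 / (1 + exp(−D·a(θ − b)))
Exponent: 1.7 × 1.3 × (0.9 − (-0.5)) = 3.0940
1/(1 + e^{-3.0940}) = 0.9566
P = 0.18 + 0.82 × 0.9566 = 0.9644

0.9644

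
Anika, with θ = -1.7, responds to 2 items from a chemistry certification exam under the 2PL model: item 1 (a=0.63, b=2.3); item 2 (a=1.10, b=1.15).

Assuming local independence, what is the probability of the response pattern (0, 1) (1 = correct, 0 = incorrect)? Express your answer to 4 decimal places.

0.0386

P(θ) = 1 / (1 + exp(−a(θ − b)))
P_1 = 1/(1+e^{2.5200}) = 0.0745
P_2 = 1/(1+e^{3.1350}) = 0.0417
L = (1−P_1) × P_2 = 0.9255 × 0.0417 = 0.03858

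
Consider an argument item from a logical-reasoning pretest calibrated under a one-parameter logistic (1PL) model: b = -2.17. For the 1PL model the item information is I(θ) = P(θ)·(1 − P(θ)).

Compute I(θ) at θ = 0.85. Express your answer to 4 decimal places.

P = 1/(1+e^{-3.0200}) = 0.9535
P(1−P) = 0.9535 × 0.0465 = 0.0444
I = P(1−P) = 0.04437

0.0444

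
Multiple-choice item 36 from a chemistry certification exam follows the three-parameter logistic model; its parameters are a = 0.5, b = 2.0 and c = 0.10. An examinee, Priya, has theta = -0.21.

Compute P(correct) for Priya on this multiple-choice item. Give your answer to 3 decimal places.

0.324

P(theta) = c + (1 − c) · 1 / (1 + exp(−a(theta − b)))
Exponent: 0.5 × (-0.21 − 2.0) = -1.1050
1/(1 + e^{1.1050}) = 0.2488
P = 0.10 + 0.90 × 0.2488 = 0.3239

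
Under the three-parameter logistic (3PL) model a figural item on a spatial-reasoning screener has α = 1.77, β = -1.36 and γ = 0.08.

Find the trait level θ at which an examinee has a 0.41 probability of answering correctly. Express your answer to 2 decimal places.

-1.69

P(θ) = γ + (1 − γ) · 1 / (1 + exp(−α(θ − β)))
Remove guessing floor: (0.41 − 0.08)/(1 − 0.08) = 0.3587
logit = ln(0.3587/0.6413) = -0.5810
θ = β + logit/(α) = -1.36 + (-0.5810)/1.7700 = -1.6883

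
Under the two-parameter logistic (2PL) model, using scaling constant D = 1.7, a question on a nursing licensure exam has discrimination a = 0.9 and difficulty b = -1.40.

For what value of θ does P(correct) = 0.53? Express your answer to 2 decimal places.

P(θ) = 1 / (1 + exp(−D·a(θ − b)))
logit = ln(0.5300/0.4700) = 0.1201
θ = b + logit/(1.7·a) = -1.40 + 0.1201/1.5300 = -1.3215

-1.32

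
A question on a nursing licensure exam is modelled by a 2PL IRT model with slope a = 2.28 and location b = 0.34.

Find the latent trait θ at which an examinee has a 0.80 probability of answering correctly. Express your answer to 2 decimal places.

P(θ) = 1 / (1 + exp(−a(θ − b)))
logit = ln(0.8000/0.2000) = 1.3863
θ = b + logit/(a) = 0.34 + 1.3863/2.2800 = 0.9480

0.95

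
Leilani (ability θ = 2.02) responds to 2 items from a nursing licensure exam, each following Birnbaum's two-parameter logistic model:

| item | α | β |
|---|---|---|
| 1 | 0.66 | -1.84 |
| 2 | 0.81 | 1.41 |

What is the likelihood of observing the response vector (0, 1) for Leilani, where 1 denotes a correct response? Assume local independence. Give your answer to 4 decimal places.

0.0451

P(θ) = 1 / (1 + exp(−α(θ − β)))
P_1 = 1/(1+e^{-2.5476}) = 0.9274
P_2 = 1/(1+e^{-0.4941}) = 0.6211
L = (1−P_1) × P_2 = 0.0726 × 0.6211 = 0.04508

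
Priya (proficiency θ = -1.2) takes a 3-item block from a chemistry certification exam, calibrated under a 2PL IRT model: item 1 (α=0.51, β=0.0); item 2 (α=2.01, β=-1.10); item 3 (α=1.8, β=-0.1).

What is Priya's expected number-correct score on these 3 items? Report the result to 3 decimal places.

0.923

P(θ) = 1 / (1 + exp(−α(θ − β)))
P_1 = 1/(1+e^{0.6120}) = 0.3516
P_2 = 1/(1+e^{0.2010}) = 0.4499
P_3 = 1/(1+e^{1.9800}) = 0.1213
E[score] = 0.3516 + 0.4499 + 0.1213 = 0.9228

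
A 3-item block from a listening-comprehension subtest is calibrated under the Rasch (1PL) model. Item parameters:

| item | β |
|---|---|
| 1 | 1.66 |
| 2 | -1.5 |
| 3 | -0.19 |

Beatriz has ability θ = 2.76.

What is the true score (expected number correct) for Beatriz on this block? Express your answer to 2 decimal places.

2.69

P(θ) = 1 / (1 + exp(−(θ − β)))
P_1 = 1/(1+e^{-1.1000}) = 0.7503
P_2 = 1/(1+e^{-4.2600}) = 0.9861
P_3 = 1/(1+e^{-2.9500}) = 0.9503
E[score] = 0.7503 + 0.9861 + 0.9503 = 2.6866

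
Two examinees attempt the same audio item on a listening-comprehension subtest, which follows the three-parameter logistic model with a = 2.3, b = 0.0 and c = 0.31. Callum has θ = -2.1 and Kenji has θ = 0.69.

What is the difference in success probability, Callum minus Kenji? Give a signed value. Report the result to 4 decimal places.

-0.5674

P(θ) = c + (1 − c) · 1 / (1 + exp(−a(θ − b)))
P(Callum) = 0.3155  [exponent -4.8300]
P(Kenji) = 0.8828  [exponent 1.5870]
Difference = 0.3155 − 0.8828 = -0.5674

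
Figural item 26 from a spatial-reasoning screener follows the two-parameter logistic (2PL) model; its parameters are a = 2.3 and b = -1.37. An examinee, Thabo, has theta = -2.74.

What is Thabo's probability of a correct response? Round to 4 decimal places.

0.0411

P(theta) = 1 / (1 + exp(−a(theta − b)))
Exponent: 2.3 × (-2.74 − (-1.37)) = -3.1510
1/(1 + e^{3.1510}) = 0.0411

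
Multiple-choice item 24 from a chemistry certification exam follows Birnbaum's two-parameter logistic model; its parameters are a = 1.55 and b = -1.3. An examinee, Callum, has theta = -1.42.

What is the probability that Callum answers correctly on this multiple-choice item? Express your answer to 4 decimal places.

P(theta) = 1 / (1 + exp(−a(theta − b)))
Exponent: 1.55 × (-1.42 − (-1.3)) = -0.1860
1/(1 + e^{0.1860}) = 0.4536

0.4536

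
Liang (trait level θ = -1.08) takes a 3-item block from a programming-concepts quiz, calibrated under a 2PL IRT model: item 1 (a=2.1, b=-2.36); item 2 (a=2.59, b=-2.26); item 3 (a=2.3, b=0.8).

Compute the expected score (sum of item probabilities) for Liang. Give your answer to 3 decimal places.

1.904

P(θ) = 1 / (1 + exp(−a(θ − b)))
P_1 = 1/(1+e^{-2.6880}) = 0.9363
P_2 = 1/(1+e^{-3.0562}) = 0.9550
P_3 = 1/(1+e^{4.3240}) = 0.0131
E[score] = 0.9363 + 0.9550 + 0.0131 = 1.9044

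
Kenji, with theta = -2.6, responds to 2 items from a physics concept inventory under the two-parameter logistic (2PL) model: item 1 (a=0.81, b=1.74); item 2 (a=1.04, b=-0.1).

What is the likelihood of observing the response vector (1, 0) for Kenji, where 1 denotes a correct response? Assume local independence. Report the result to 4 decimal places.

0.0269

P(theta) = 1 / (1 + exp(−a(theta − b)))
P_1 = 1/(1+e^{3.5154}) = 0.0289
P_2 = 1/(1+e^{2.6000}) = 0.0691
L = P_1 × (1−P_2) = 0.0289 × 0.9309 = 0.02688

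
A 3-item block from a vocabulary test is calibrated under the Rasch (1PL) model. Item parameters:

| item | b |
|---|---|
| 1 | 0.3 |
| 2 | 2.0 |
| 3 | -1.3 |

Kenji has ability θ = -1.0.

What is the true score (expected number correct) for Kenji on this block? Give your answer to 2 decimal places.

0.84

P(θ) = 1 / (1 + exp(−(θ − b)))
P_1 = 1/(1+e^{1.3000}) = 0.2142
P_2 = 1/(1+e^{3.0000}) = 0.0474
P_3 = 1/(1+e^{-0.3000}) = 0.5744
E[score] = 0.2142 + 0.0474 + 0.5744 = 0.8360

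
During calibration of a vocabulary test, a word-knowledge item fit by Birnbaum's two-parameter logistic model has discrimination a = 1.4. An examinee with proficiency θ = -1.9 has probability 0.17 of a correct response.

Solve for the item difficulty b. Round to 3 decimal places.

-0.767

P(θ) = 1 / (1 + exp(−a(θ − b)))
logit(0.17) = ln(0.17/0.83) = -1.5856
b = θ − logit/(a) = -1.9 − (-1.5856)/1.4000 = -0.7674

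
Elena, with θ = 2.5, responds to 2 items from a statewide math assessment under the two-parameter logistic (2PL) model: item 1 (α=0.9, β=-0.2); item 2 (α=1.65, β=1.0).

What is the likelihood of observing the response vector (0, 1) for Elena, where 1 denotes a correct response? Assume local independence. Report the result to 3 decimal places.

P(θ) = 1 / (1 + exp(−α(θ − β)))
P_1 = 1/(1+e^{-2.4300}) = 0.9191
P_2 = 1/(1+e^{-2.4750}) = 0.9224
L = (1−P_1) × P_2 = 0.0809 × 0.9224 = 0.07463

0.075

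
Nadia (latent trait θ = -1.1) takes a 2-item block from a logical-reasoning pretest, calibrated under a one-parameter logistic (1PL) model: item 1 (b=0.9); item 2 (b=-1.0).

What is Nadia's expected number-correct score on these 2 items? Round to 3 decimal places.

P(θ) = 1 / (1 + exp(−(θ − b)))
P_1 = 1/(1+e^{2.0000}) = 0.1192
P_2 = 1/(1+e^{0.1000}) = 0.4750
E[score] = 0.1192 + 0.4750 = 0.5942

0.594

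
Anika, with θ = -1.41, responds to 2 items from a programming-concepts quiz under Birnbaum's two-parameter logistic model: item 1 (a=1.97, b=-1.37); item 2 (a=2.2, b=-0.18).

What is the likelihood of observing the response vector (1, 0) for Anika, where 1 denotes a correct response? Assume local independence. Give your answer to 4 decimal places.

0.4502

P(θ) = 1 / (1 + exp(−a(θ − b)))
P_1 = 1/(1+e^{0.0788}) = 0.4803
P_2 = 1/(1+e^{2.7060}) = 0.0626
L = P_1 × (1−P_2) = 0.4803 × 0.9374 = 0.45023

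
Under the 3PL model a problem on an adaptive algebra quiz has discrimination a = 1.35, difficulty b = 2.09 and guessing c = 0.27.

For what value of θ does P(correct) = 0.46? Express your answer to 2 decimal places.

P(θ) = c + (1 − c) · 1 / (1 + exp(−a(θ − b)))
Remove guessing floor: (0.46 − 0.27)/(1 − 0.27) = 0.2603
logit = ln(0.2603/0.7397) = -1.0445
θ = b + logit/(a) = 2.09 + (-1.0445)/1.3500 = 1.3163

1.32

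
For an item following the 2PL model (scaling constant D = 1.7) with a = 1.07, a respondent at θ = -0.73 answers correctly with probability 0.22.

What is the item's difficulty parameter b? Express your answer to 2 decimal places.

-0.03

P(θ) = 1 / (1 + exp(−D·a(θ − b)))
logit(0.22) = ln(0.22/0.78) = -1.2657
b = θ − logit/(1.7·a) = -0.73 − (-1.2657)/1.8190 = -0.0342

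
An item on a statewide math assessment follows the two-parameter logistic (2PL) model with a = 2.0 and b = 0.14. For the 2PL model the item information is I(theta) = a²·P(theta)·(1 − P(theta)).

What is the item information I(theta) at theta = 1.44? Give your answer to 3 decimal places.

0.257

P = 1/(1+e^{-2.6000}) = 0.9309
P(1−P) = 0.9309 × 0.0691 = 0.0644
I = a² × P(1−P) = 2.0² × 0.0644 = 0.25743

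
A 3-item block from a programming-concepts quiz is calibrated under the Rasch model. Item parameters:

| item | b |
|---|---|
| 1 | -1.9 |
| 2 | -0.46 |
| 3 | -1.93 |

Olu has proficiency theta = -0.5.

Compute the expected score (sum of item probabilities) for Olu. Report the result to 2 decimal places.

2.10

P(theta) = 1 / (1 + exp(−(theta − b)))
P_1 = 1/(1+e^{-1.4000}) = 0.8022
P_2 = 1/(1+e^{0.0400}) = 0.4900
P_3 = 1/(1+e^{-1.4300}) = 0.8069
E[score] = 0.8022 + 0.4900 + 0.8069 = 2.0991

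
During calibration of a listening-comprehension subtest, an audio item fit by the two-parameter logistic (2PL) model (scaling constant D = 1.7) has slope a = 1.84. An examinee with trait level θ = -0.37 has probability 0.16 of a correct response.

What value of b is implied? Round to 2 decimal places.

0.16

P(θ) = 1 / (1 + exp(−D·a(θ − b)))
logit(0.16) = ln(0.16/0.84) = -1.6582
b = θ − logit/(1.7·a) = -0.37 − (-1.6582)/3.1280 = 0.1601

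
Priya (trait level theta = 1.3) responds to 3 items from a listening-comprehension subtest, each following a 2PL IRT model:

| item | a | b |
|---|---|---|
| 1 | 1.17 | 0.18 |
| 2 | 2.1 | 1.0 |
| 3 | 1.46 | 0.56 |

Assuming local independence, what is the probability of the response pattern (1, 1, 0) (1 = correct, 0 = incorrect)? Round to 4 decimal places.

0.1302

P(theta) = 1 / (1 + exp(−a(theta − b)))
P_1 = 1/(1+e^{-1.3104}) = 0.7876
P_2 = 1/(1+e^{-0.6300}) = 0.6525
P_3 = 1/(1+e^{-1.0804}) = 0.7466
L = P_1 × P_2 × (1−P_3) = 0.7876 × 0.6525 × 0.2534 = 0.13023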